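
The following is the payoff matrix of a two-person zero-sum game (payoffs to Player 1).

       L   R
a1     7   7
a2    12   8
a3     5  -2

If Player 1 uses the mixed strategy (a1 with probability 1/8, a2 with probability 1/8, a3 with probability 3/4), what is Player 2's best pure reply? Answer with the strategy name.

If Player 2 plays L, Player 1's expected payoff is (1/8)·7 + (1/8)·12 + (3/4)·5 = 49/8.
If Player 2 plays R, Player 1's expected payoff is (1/8)·7 + (1/8)·8 + (3/4)·(-2) = 3/8.
Player 2 minimizes Player 1's payoff; the smallest is 3/8, so the best response is R.

R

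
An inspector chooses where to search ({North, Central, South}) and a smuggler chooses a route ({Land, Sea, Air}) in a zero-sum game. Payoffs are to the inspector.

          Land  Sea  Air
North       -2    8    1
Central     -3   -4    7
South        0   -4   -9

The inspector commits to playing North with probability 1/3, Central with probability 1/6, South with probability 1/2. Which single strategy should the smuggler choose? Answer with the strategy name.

Air

If the smuggler plays Land, the inspector's expected payoff is (1/3)·(-2) + (1/6)·(-3) + (1/2)·0 = -7/6.
If the smuggler plays Sea, the inspector's expected payoff is (1/3)·8 + (1/6)·(-4) + (1/2)·(-4) = 0.
If the smuggler plays Air, the inspector's expected payoff is (1/3)·1 + (1/6)·7 + (1/2)·(-9) = -3.
The smuggler minimizes the inspector's payoff; the smallest is -3, so the best response is Air.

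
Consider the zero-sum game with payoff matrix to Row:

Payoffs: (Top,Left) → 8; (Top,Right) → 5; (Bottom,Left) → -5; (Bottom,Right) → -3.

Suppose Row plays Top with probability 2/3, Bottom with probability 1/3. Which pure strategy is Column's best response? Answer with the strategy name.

If Column plays Left, Row's expected payoff is (2/3)·8 + (1/3)·(-5) = 11/3.
If Column plays Right, Row's expected payoff is (2/3)·5 + (1/3)·(-3) = 7/3.
Column minimizes Row's payoff; the smallest is 7/3, so the best response is Right.

Right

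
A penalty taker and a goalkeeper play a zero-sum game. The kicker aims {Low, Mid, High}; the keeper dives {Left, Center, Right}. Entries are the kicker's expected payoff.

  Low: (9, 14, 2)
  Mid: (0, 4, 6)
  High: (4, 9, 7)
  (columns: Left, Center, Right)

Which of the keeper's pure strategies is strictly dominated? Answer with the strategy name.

Center

Left holds the kicker's payoff strictly below Center in every row: 9 < 14, 0 < 4, 4 < 9.
So Center is strictly dominated for the keeper.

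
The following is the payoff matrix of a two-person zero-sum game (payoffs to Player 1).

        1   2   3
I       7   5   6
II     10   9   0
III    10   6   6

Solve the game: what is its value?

Row minima: I → 5, II → 0, III → 6; maximin = 6.
Column maxima: 1 → 10, 2 → 9, 3 → 6; minimax = 6.
Since maximin = minimax = 6, there is a saddle point and the value is 6.

6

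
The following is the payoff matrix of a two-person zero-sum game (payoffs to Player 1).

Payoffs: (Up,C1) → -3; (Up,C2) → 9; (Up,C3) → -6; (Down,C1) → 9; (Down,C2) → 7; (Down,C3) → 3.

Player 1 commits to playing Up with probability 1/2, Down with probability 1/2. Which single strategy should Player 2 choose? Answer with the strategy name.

C3

If Player 2 plays C1, Player 1's expected payoff is (1/2)·(-3) + (1/2)·9 = 3.
If Player 2 plays C2, Player 1's expected payoff is (1/2)·9 + (1/2)·7 = 8.
If Player 2 plays C3, Player 1's expected payoff is (1/2)·(-6) + (1/2)·3 = -3/2.
Player 2 minimizes Player 1's payoff; the smallest is -3/2, so the best response is C3.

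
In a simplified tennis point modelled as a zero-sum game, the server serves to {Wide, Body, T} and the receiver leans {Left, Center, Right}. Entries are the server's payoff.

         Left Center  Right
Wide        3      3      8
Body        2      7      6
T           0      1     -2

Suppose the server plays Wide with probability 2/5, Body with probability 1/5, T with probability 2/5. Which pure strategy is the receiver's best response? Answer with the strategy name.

If the receiver plays Left, the server's expected payoff is (2/5)·3 + (1/5)·2 + (2/5)·0 = 8/5.
If the receiver plays Center, the server's expected payoff is (2/5)·3 + (1/5)·7 + (2/5)·1 = 3.
If the receiver plays Right, the server's expected payoff is (2/5)·8 + (1/5)·6 + (2/5)·(-2) = 18/5.
The receiver minimizes the server's payoff; the smallest is 8/5, so the best response is Left.

Left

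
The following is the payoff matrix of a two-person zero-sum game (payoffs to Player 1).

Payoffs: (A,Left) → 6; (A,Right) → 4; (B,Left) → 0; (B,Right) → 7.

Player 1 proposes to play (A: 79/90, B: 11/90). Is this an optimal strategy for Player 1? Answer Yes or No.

No

Against Left this mix gives (79/90)·6 + (11/90)·0 = 79/15.
Against Right this mix gives (79/90)·4 + (11/90)·7 = 131/30.
Player 2 will play Right, holding Player 1 to 131/30. Shifting weight toward the row that does better against Right would raise this floor (the equalizing mix achieves 14/3 against both Right and Left), so the proposed strategy is not optimal.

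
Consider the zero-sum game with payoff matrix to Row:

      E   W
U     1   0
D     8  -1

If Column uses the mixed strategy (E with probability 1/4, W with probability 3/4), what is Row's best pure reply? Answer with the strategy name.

Expected payoff of U: (1/4)·1 + (3/4)·0 = 1/4.
Expected payoff of D: (1/4)·8 + (3/4)·(-1) = 5/4.
The largest is 5/4, so Row's best response is D.

D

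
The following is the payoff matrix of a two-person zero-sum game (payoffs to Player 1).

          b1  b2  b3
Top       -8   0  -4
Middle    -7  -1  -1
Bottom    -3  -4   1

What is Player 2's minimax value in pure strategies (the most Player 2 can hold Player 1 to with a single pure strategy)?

Column maxima: b1 → -3, b2 → 0, b3 → 1.
The smallest of these is -3.

-3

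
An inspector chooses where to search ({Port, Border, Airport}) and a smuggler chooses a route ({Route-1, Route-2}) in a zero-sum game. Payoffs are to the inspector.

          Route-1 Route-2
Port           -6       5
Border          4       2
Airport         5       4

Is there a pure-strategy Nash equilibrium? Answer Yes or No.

Row minima: Port → -6, Border → 2, Airport → 4; maximin = 4.
Column maxima: Route-1 → 5, Route-2 → 5; minimax = 5.
4 ≠ 5, so no pure-strategy equilibrium exists.

No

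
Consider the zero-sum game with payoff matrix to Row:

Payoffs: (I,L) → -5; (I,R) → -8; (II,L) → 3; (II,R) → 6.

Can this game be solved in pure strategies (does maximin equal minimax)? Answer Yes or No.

Row minima: I → -8, II → 3; maximin = 3.
Column maxima: L → 3, R → 6; minimax = 3.
maximin = minimax = 3, so a saddle point exists.

Yes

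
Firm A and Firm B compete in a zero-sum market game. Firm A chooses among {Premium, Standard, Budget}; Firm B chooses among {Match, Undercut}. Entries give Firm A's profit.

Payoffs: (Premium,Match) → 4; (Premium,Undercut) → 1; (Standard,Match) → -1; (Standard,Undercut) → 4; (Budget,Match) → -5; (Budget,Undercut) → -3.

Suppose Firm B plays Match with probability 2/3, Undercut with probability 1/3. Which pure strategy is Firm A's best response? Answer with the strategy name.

Expected payoff of Premium: (2/3)·4 + (1/3)·1 = 3.
Expected payoff of Standard: (2/3)·(-1) + (1/3)·4 = 2/3.
Expected payoff of Budget: (2/3)·(-5) + (1/3)·(-3) = -13/3.
The largest is 3, so Firm A's best response is Premium.

Premium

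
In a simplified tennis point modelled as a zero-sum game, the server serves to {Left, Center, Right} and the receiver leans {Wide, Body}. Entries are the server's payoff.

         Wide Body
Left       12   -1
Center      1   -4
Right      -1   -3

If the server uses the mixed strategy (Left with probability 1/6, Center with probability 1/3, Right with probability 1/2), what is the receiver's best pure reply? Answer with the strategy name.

Body

If the receiver plays Wide, the server's expected payoff is (1/6)·12 + (1/3)·1 + (1/2)·(-1) = 11/6.
If the receiver plays Body, the server's expected payoff is (1/6)·(-1) + (1/3)·(-4) + (1/2)·(-3) = -3.
The receiver minimizes the server's payoff; the smallest is -3, so the best response is Body.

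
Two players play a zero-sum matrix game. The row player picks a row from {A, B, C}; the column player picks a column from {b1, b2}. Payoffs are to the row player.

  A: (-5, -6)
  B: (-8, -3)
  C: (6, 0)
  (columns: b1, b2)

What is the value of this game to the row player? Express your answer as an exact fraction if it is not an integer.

0

Row minima: A → -6, B → -8, C → 0; maximin = 0.
Column maxima: b1 → 6, b2 → 0; minimax = 0.
Since maximin = minimax = 0, there is a saddle point and the value is 0.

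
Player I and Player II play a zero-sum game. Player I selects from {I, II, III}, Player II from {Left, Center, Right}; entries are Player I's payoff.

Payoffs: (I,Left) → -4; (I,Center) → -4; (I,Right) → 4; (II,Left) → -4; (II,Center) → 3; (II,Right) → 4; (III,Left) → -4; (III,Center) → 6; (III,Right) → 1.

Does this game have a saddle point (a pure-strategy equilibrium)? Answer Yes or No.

Yes

Row minima: I → -4, II → -4, III → -4; maximin = -4.
Column maxima: Left → -4, Center → 6, Right → 4; minimax = -4.
maximin = minimax = -4, so a saddle point exists.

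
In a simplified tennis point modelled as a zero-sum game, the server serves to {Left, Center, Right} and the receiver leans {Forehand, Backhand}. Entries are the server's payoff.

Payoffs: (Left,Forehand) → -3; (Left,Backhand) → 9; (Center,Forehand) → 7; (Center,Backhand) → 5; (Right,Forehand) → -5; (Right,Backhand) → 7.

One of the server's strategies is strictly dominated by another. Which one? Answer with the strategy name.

Right

Left gives a strictly higher payoff than Right against every column: -3 > -5, 9 > 7.
So Right is strictly dominated and the server never plays it.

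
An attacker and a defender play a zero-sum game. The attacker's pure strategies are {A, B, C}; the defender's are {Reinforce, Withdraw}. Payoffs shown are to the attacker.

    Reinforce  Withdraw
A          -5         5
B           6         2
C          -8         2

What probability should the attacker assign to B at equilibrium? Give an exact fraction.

5/7

Row minima: A → -5, B → 2, C → -8; maximin = 2.
Column maxima: Reinforce → 6, Withdraw → 5; minimax = 5.
2 ≠ 5, so there is no saddle point; optimal play is mixed.
C is strictly dominated by A, so the attacker never plays it.
On the remaining 2×2 (A, B vs Reinforce, Withdraw):
Let the attacker play A with probability p. Expected payoff against Reinforce: (-5)p + 6(1−p) = −11p + 6; against Withdraw: 5p + 2(1−p) = 3p + 2.
Setting these equal: −11p + 6 = 3p + 2 ⇒ −14p = -4 ⇒ p = 2/7, and the value is (-11)·(2/7) + 6 = 20/7.
For the defender: with q = P(Reinforce), equating A's and B's payoffs gives −10q + 5 = 4q + 2 ⇒ q = 3/14.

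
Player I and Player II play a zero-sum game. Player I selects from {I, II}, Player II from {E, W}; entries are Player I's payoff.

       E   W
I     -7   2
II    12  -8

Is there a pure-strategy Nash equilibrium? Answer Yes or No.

No

Row minima: I → -7, II → -8; maximin = -7.
Column maxima: E → 12, W → 2; minimax = 2.
-7 ≠ 2, so no pure-strategy equilibrium exists.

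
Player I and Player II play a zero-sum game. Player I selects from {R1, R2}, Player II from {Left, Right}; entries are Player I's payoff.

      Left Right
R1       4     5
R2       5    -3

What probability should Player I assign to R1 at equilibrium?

8/9

Row minima: R1 → 4, R2 → -3; maximin = 4.
Column maxima: Left → 5, Right → 5; minimax = 5.
4 ≠ 5, so there is no saddle point; optimal play is mixed.
Let Player I play R1 with probability p. Expected payoff against Left: 4p + 5(1−p) = −p + 5; against Right: 5p + (-3)(1−p) = 8p − 3.
Setting these equal: −p + 5 = 8p − 3 ⇒ −9p = -8 ⇒ p = 8/9, and the value is (-1)·(8/9) + 5 = 37/9.
For Player II: with q = P(Left), equating R1's and R2's payoffs gives −q + 5 = 8q − 3 ⇒ q = 8/9.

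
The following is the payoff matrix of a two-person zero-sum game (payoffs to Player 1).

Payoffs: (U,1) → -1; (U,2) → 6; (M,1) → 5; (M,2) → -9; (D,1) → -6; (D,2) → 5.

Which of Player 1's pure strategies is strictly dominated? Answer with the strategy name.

D

U gives a strictly higher payoff than D against every column: -1 > -6, 6 > 5.
So D is strictly dominated and Player 1 never plays it.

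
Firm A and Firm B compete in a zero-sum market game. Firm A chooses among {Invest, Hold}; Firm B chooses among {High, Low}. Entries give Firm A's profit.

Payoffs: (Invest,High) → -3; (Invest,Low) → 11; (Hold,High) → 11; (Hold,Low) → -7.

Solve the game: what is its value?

25/8

Row minima: Invest → -3, Hold → -7; maximin = -3.
Column maxima: High → 11, Low → 11; minimax = 11.
-3 ≠ 11, so there is no saddle point; optimal play is mixed.
Let Firm A play Invest with probability p. Expected payoff against High: (-3)p + 11(1−p) = −14p + 11; against Low: 11p + (-7)(1−p) = 18p − 7.
Setting these equal: −14p + 11 = 18p − 7 ⇒ −32p = -18 ⇒ p = 9/16, and the value is (-14)·(9/16) + 11 = 25/8.
For Firm B: with q = P(High), equating Invest's and Hold's payoffs gives −14q + 11 = 18q − 7 ⇒ q = 9/16.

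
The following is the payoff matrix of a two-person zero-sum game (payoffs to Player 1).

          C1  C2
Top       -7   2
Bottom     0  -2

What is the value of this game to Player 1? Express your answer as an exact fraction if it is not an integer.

Row minima: Top → -7, Bottom → -2; maximin = -2.
Column maxima: C1 → 0, C2 → 2; minimax = 0.
-2 ≠ 0, so there is no saddle point; optimal play is mixed.
Let Player 1 play Top with probability p. Expected payoff against C1: (-7)p + 0(1−p) = −7p; against C2: 2p + (-2)(1−p) = 4p − 2.
Setting these equal: −7p = 4p − 2 ⇒ −11p = -2 ⇒ p = 2/11, and the value is (-7)·(2/11) = -14/11.
For Player 2: with q = P(C1), equating Top's and Bottom's payoffs gives −9q + 2 = 2q − 2 ⇒ q = 4/11.

-14/11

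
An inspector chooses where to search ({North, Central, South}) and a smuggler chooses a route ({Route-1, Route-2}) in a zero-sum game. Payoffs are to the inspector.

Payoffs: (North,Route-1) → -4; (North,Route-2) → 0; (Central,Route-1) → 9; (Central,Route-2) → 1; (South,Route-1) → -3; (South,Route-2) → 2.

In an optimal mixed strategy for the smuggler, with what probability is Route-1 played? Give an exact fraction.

Row minima: North → -4, Central → 1, South → -3; maximin = 1.
Column maxima: Route-1 → 9, Route-2 → 2; minimax = 2.
1 ≠ 2, so there is no saddle point; optimal play is mixed.
North is strictly dominated by Central, so the inspector never plays it.
On the remaining 2×2 (Central, South vs Route-1, Route-2):
Let the inspector play Central with probability p. Expected payoff against Route-1: 9p + (-3)(1−p) = 12p − 3; against Route-2: 1p + 2(1−p) = −p + 2.
Setting these equal: 12p − 3 = −p + 2 ⇒ 13p = 5 ⇒ p = 5/13, and the value is (12)·(5/13) − 3 = 21/13.
For the smuggler: with q = P(Route-1), equating Central's and South's payoffs gives 8q + 1 = −5q + 2 ⇒ q = 1/13.

1/13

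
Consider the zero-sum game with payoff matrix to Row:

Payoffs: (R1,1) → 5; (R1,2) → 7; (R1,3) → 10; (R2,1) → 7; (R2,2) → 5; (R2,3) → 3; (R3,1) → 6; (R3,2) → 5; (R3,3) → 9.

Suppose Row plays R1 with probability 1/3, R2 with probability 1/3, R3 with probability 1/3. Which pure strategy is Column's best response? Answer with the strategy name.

If Column plays 1, Row's expected payoff is (1/3)·5 + (1/3)·7 + (1/3)·6 = 6.
If Column plays 2, Row's expected payoff is (1/3)·7 + (1/3)·5 + (1/3)·5 = 17/3.
If Column plays 3, Row's expected payoff is (1/3)·10 + (1/3)·3 + (1/3)·9 = 22/3.
Column minimizes Row's payoff; the smallest is 17/3, so the best response is 2.

2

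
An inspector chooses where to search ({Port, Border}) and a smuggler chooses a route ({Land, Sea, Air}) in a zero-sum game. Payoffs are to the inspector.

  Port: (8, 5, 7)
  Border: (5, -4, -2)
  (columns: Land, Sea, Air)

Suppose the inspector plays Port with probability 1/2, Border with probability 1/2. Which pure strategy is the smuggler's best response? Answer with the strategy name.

If the smuggler plays Land, the inspector's expected payoff is (1/2)·8 + (1/2)·5 = 13/2.
If the smuggler plays Sea, the inspector's expected payoff is (1/2)·5 + (1/2)·(-4) = 1/2.
If the smuggler plays Air, the inspector's expected payoff is (1/2)·7 + (1/2)·(-2) = 5/2.
The smuggler minimizes the inspector's payoff; the smallest is 1/2, so the best response is Sea.

Sea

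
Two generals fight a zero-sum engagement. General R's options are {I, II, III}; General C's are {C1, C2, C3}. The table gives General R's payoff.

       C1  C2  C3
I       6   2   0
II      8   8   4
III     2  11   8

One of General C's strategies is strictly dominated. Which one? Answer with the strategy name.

C2

C3 holds General R's payoff strictly below C2 in every row: 0 < 2, 4 < 8, 8 < 11.
So C2 is strictly dominated for General C.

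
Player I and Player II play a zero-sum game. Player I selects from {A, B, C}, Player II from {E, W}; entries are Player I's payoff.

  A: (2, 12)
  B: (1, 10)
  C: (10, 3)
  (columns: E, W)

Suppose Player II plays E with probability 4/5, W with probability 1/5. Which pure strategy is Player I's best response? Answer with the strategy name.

C

Expected payoff of A: (4/5)·2 + (1/5)·12 = 4.
Expected payoff of B: (4/5)·1 + (1/5)·10 = 14/5.
Expected payoff of C: (4/5)·10 + (1/5)·3 = 43/5.
The largest is 43/5, so Player I's best response is C.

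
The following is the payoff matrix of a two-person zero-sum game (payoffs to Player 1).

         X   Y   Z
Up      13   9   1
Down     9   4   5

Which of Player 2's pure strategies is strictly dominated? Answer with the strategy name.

X

Y holds Player 1's payoff strictly below X in every row: 9 < 13, 4 < 9.
So X is strictly dominated for Player 2.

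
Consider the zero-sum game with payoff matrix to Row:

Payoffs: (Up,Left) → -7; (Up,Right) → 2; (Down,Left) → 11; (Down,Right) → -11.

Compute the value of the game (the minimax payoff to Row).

-55/31

Row minima: Up → -7, Down → -11; maximin = -7.
Column maxima: Left → 11, Right → 2; minimax = 2.
-7 ≠ 2, so there is no saddle point; optimal play is mixed.
Let Row play Up with probability p. Expected payoff against Left: (-7)p + 11(1−p) = −18p + 11; against Right: 2p + (-11)(1−p) = 13p − 11.
Setting these equal: −18p + 11 = 13p − 11 ⇒ −31p = -22 ⇒ p = 22/31, and the value is (-18)·(22/31) + 11 = -55/31.
For Column: with q = P(Left), equating Up's and Down's payoffs gives −9q + 2 = 22q − 11 ⇒ q = 13/31.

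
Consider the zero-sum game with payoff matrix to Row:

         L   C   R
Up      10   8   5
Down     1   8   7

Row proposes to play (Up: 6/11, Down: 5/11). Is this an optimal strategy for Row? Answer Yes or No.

Against L this mix gives (6/11)·10 + (5/11)·1 = 65/11.
Against C this mix gives (6/11)·8 + (5/11)·8 = 8.
Against R this mix gives (6/11)·5 + (5/11)·7 = 65/11.
All of Column's active replies (L, R) yield 65/11, and no column does worse for Row. The mix makes Column indifferent and guarantees 65/11, so it is optimal.

Yes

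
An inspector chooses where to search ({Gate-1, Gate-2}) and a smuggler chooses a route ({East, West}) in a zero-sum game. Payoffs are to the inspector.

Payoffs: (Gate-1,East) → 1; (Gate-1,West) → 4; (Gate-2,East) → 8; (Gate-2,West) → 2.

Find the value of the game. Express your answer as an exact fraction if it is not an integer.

Row minima: Gate-1 → 1, Gate-2 → 2; maximin = 2.
Column maxima: East → 8, West → 4; minimax = 4.
2 ≠ 4, so there is no saddle point; optimal play is mixed.
Let the inspector play Gate-1 with probability p. Expected payoff against East: 1p + 8(1−p) = −7p + 8; against West: 4p + 2(1−p) = 2p + 2.
Setting these equal: −7p + 8 = 2p + 2 ⇒ −9p = -6 ⇒ p = 2/3, and the value is (-7)·(2/3) + 8 = 10/3.
For the smuggler: with q = P(East), equating Gate-1's and Gate-2's payoffs gives −3q + 4 = 6q + 2 ⇒ q = 2/9.

10/3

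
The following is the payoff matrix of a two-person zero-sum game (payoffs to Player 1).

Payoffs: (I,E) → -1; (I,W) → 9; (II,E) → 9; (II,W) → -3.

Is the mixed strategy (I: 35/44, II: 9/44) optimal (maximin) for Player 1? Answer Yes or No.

No

Against E this mix gives (35/44)·(-1) + (9/44)·9 = 23/22.
Against W this mix gives (35/44)·9 + (9/44)·(-3) = 72/11.
Player 2 will play E, holding Player 1 to 23/22. Shifting weight toward the row that does better against E would raise this floor (the equalizing mix achieves 39/11 against both E and W), so the proposed strategy is not optimal.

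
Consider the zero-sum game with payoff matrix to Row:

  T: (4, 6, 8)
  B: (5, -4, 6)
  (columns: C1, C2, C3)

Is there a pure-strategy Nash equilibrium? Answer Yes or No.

No

Row minima: T → 4, B → -4; maximin = 4.
Column maxima: C1 → 5, C2 → 6, C3 → 8; minimax = 5.
4 ≠ 5, so no pure-strategy equilibrium exists.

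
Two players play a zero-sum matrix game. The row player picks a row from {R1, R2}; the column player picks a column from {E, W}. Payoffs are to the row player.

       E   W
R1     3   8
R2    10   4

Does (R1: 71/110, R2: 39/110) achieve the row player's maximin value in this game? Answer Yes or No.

No

Against E this mix gives (71/110)·3 + (39/110)·10 = 603/110.
Against W this mix gives (71/110)·8 + (39/110)·4 = 362/55.
The column player will play E, holding the row player to 603/110. Shifting weight toward the row that does better against E would raise this floor (the equalizing mix achieves 68/11 against both E and W), so the proposed strategy is not optimal.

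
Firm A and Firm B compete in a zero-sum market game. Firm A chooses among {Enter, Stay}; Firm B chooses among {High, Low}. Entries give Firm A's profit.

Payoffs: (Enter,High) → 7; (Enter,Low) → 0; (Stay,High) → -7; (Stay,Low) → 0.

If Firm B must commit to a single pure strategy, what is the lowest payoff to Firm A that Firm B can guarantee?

Column maxima: High → 7, Low → 0.
The smallest of these is 0.

0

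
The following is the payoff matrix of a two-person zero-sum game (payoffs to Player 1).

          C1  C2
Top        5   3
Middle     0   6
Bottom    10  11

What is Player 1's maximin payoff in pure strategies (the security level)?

10

Row minima: Top → 3, Middle → 0, Bottom → 10.
The best of these is 10.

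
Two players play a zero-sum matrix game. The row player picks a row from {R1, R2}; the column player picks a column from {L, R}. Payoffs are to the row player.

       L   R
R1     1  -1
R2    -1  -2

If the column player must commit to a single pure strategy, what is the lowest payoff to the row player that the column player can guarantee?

Column maxima: L → 1, R → -1.
The smallest of these is -1.

-1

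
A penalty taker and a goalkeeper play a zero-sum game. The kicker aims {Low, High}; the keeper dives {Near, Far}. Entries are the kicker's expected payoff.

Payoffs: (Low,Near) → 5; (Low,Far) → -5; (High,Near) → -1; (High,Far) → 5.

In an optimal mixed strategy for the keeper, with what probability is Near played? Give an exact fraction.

Row minima: Low → -5, High → -1; maximin = -1.
Column maxima: Near → 5, Far → 5; minimax = 5.
-1 ≠ 5, so there is no saddle point; optimal play is mixed.
Let the kicker play Low with probability p. Expected payoff against Near: 5p + (-1)(1−p) = 6p − 1; against Far: (-5)p + 5(1−p) = −10p + 5.
Setting these equal: 6p − 1 = −10p + 5 ⇒ 16p = 6 ⇒ p = 3/8, and the value is (6)·(3/8) − 1 = 5/4.
For the keeper: with q = P(Near), equating Low's and High's payoffs gives 10q − 5 = −6q + 5 ⇒ q = 5/8.

5/8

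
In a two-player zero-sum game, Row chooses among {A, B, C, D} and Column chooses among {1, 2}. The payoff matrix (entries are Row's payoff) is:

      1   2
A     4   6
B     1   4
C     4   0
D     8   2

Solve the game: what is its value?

Row minima: A → 4, B → 1, C → 0, D → 2; maximin = 4.
Column maxima: 1 → 8, 2 → 6; minimax = 6.
4 ≠ 6, so there is no saddle point; optimal play is mixed.
B is strictly dominated by A, so Row never plays it.
C is strictly dominated by D, so Row never plays it.
On the remaining 2×2 (A, D vs 1, 2):
Let Row play A with probability p. Expected payoff against 1: 4p + 8(1−p) = −4p + 8; against 2: 6p + 2(1−p) = 4p + 2.
Setting these equal: −4p + 8 = 4p + 2 ⇒ −8p = -6 ⇒ p = 3/4, and the value is (-4)·(3/4) + 8 = 5.
For Column: with q = P(1), equating A's and D's payoffs gives −2q + 6 = 6q + 2 ⇒ q = 1/2.

5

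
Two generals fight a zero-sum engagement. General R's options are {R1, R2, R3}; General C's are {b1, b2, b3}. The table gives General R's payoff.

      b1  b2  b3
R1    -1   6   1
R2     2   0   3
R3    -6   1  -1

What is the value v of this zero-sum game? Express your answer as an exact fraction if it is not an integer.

Row minima: R1 → -1, R2 → 0, R3 → -6; maximin = 0.
Column maxima: b1 → 2, b2 → 6, b3 → 3; minimax = 2.
0 ≠ 2, so there is no saddle point; optimal play is mixed.
R3 is strictly dominated by R1, so General R never plays it.
b3 is strictly dominated by b1 (it gives General R strictly more in every row), so General C never plays it.
On the remaining 2×2 (R1, R2 vs b1, b2):
Let General R play R1 with probability p. Expected payoff against b1: (-1)p + 2(1−p) = −3p + 2; against b2: 6p + 0(1−p) = 6p.
Setting these equal: −3p + 2 = 6p ⇒ −9p = -2 ⇒ p = 2/9, and the value is (-3)·(2/9) + 2 = 4/3.
For General C: with q = P(b1), equating R1's and R2's payoffs gives −7q + 6 = 2q ⇒ q = 2/3.

4/3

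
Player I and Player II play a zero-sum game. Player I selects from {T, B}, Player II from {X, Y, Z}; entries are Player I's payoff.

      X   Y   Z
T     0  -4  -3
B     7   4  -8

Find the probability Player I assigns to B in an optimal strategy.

1/13

Row minima: T → -4, B → -8; maximin = -4.
Column maxima: X → 7, Y → 4, Z → -3; minimax = -3.
-4 ≠ -3, so there is no saddle point; optimal play is mixed.
X is strictly dominated by Y (it gives Player I strictly more in every row), so Player II never plays it.
On the remaining 2×2 (T, B vs Y, Z):
Let Player I play T with probability p. Expected payoff against Y: (-4)p + 4(1−p) = −8p + 4; against Z: (-3)p + (-8)(1−p) = 5p − 8.
Setting these equal: −8p + 4 = 5p − 8 ⇒ −13p = -12 ⇒ p = 12/13, and the value is (-8)·(12/13) + 4 = -44/13.
For Player II: with q = P(Y), equating T's and B's payoffs gives −q − 3 = 12q − 8 ⇒ q = 5/13.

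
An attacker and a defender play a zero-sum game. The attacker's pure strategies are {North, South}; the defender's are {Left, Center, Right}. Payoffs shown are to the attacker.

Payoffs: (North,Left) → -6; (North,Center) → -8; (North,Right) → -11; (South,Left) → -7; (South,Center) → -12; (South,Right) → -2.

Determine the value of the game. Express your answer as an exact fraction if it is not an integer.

-116/13

Row minima: North → -11, South → -12; maximin = -11.
Column maxima: Left → -6, Center → -8, Right → -2; minimax = -8.
-11 ≠ -8, so there is no saddle point; optimal play is mixed.
Left is strictly dominated by Center (it gives the attacker strictly more in every row), so the defender never plays it.
On the remaining 2×2 (North, South vs Center, Right):
Let the attacker play North with probability p. Expected payoff against Center: (-8)p + (-12)(1−p) = 4p − 12; against Right: (-11)p + (-2)(1−p) = −9p − 2.
Setting these equal: 4p − 12 = −9p − 2 ⇒ 13p = 10 ⇒ p = 10/13, and the value is (4)·(10/13) − 12 = -116/13.
For the defender: with q = P(Center), equating North's and South's payoffs gives 3q − 11 = −10q − 2 ⇒ q = 9/13.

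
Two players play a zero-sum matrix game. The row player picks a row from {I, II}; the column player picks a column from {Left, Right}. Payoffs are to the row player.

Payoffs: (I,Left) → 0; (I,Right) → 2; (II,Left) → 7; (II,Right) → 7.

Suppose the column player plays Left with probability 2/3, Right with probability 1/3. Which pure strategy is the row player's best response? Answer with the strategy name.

II

Expected payoff of I: (2/3)·0 + (1/3)·2 = 2/3.
Expected payoff of II: (2/3)·7 + (1/3)·7 = 7.
The largest is 7, so the row player's best response is II.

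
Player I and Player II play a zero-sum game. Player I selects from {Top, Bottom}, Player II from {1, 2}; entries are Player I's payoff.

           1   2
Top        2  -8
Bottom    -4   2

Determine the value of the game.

-7/4

Row minima: Top → -8, Bottom → -4; maximin = -4.
Column maxima: 1 → 2, 2 → 2; minimax = 2.
-4 ≠ 2, so there is no saddle point; optimal play is mixed.
Let Player I play Top with probability p. Expected payoff against 1: 2p + (-4)(1−p) = 6p − 4; against 2: (-8)p + 2(1−p) = −10p + 2.
Setting these equal: 6p − 4 = −10p + 2 ⇒ 16p = 6 ⇒ p = 3/8, and the value is (6)·(3/8) − 4 = -7/4.
For Player II: with q = P(1), equating Top's and Bottom's payoffs gives 10q − 8 = −6q + 2 ⇒ q = 5/8.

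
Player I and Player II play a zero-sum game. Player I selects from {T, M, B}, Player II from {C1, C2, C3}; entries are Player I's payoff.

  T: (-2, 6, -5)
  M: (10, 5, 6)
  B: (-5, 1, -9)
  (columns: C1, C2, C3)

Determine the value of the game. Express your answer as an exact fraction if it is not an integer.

61/12

Row minima: T → -5, M → 5, B → -9; maximin = 5.
Column maxima: C1 → 10, C2 → 6, C3 → 6; minimax = 6.
5 ≠ 6, so there is no saddle point; optimal play is mixed.
B is strictly dominated by T, so Player I never plays it.
C1 is strictly dominated by C3 (it gives Player I strictly more in every row), so Player II never plays it.
On the remaining 2×2 (T, M vs C2, C3):
Let Player I play T with probability p. Expected payoff against C2: 6p + 5(1−p) = p + 5; against C3: (-5)p + 6(1−p) = −11p + 6.
Setting these equal: p + 5 = −11p + 6 ⇒ 12p = 1 ⇒ p = 1/12, and the value is (1)·(1/12) + 5 = 61/12.
For Player II: with q = P(C2), equating T's and M's payoffs gives 11q − 5 = −q + 6 ⇒ q = 11/12.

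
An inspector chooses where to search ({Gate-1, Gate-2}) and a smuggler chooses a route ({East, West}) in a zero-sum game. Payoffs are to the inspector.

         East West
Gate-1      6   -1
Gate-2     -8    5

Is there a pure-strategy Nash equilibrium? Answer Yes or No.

Row minima: Gate-1 → -1, Gate-2 → -8; maximin = -1.
Column maxima: East → 6, West → 5; minimax = 5.
-1 ≠ 5, so no pure-strategy equilibrium exists.

No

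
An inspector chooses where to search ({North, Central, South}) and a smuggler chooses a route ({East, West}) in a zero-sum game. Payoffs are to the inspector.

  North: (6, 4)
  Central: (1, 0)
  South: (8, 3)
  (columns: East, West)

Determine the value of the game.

Row minima: North → 4, Central → 0, South → 3; maximin = 4.
Column maxima: East → 8, West → 4; minimax = 4.
Since maximin = minimax = 4, there is a saddle point and the value is 4.

4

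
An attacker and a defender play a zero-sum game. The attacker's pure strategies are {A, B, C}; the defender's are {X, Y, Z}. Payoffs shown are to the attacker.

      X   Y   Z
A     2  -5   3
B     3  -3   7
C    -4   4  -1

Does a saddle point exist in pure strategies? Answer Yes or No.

No

Row minima: A → -5, B → -3, C → -4; maximin = -3.
Column maxima: X → 3, Y → 4, Z → 7; minimax = 3.
-3 ≠ 3, so no pure-strategy equilibrium exists.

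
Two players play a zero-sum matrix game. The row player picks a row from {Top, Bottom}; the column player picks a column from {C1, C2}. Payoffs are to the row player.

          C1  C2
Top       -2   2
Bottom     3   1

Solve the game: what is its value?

4/3

Row minima: Top → -2, Bottom → 1; maximin = 1.
Column maxima: C1 → 3, C2 → 2; minimax = 2.
1 ≠ 2, so there is no saddle point; optimal play is mixed.
Let the row player play Top with probability p. Expected payoff against C1: (-2)p + 3(1−p) = −5p + 3; against C2: 2p + 1(1−p) = p + 1.
Setting these equal: −5p + 3 = p + 1 ⇒ −6p = -2 ⇒ p = 1/3, and the value is (-5)·(1/3) + 3 = 4/3.
For the column player: with q = P(C1), equating Top's and Bottom's payoffs gives −4q + 2 = 2q + 1 ⇒ q = 1/6.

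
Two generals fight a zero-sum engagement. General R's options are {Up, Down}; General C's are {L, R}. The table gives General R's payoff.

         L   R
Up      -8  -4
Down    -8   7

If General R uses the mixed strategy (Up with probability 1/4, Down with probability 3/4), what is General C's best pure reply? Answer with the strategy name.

L

If General C plays L, General R's expected payoff is (1/4)·(-8) + (3/4)·(-8) = -8.
If General C plays R, General R's expected payoff is (1/4)·(-4) + (3/4)·7 = 17/4.
General C minimizes General R's payoff; the smallest is -8, so the best response is L.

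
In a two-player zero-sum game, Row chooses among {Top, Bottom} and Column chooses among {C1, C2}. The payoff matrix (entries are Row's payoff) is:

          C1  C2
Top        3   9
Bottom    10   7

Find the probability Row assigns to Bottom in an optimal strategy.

Row minima: Top → 3, Bottom → 7; maximin = 7.
Column maxima: C1 → 10, C2 → 9; minimax = 9.
7 ≠ 9, so there is no saddle point; optimal play is mixed.
Let Row play Top with probability p. Expected payoff against C1: 3p + 10(1−p) = −7p + 10; against C2: 9p + 7(1−p) = 2p + 7.
Setting these equal: −7p + 10 = 2p + 7 ⇒ −9p = -3 ⇒ p = 1/3, and the value is (-7)·(1/3) + 10 = 23/3.
For Column: with q = P(C1), equating Top's and Bottom's payoffs gives −6q + 9 = 3q + 7 ⇒ q = 2/9.

2/3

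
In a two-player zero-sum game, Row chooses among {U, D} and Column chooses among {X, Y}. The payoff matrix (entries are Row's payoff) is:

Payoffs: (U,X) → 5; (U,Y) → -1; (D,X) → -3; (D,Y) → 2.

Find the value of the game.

7/11

Row minima: U → -1, D → -3; maximin = -1.
Column maxima: X → 5, Y → 2; minimax = 2.
-1 ≠ 2, so there is no saddle point; optimal play is mixed.
Let Row play U with probability p. Expected payoff against X: 5p + (-3)(1−p) = 8p − 3; against Y: (-1)p + 2(1−p) = −3p + 2.
Setting these equal: 8p − 3 = −3p + 2 ⇒ 11p = 5 ⇒ p = 5/11, and the value is (8)·(5/11) − 3 = 7/11.
For Column: with q = P(X), equating U's and D's payoffs gives 6q − 1 = −5q + 2 ⇒ q = 3/11.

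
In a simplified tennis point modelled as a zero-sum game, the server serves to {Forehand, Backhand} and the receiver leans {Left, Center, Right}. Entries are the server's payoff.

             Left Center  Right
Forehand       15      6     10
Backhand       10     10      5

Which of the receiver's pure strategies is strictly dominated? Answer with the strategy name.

Left

Right holds the server's payoff strictly below Left in every row: 10 < 15, 5 < 10.
So Left is strictly dominated for the receiver.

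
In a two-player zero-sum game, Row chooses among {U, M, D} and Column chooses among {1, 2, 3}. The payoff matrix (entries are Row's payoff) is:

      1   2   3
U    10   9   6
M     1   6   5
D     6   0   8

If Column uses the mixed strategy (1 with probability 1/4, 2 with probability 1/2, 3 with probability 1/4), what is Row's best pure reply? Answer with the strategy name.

U

Expected payoff of U: (1/4)·10 + (1/2)·9 + (1/4)·6 = 17/2.
Expected payoff of M: (1/4)·1 + (1/2)·6 + (1/4)·5 = 9/2.
Expected payoff of D: (1/4)·6 + (1/2)·0 + (1/4)·8 = 7/2.
The largest is 17/2, so Row's best response is U.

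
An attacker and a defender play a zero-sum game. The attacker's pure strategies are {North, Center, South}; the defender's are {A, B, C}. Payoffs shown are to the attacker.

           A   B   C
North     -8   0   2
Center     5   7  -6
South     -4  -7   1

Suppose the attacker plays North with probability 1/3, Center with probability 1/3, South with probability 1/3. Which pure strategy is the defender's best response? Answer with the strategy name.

A

If the defender plays A, the attacker's expected payoff is (1/3)·(-8) + (1/3)·5 + (1/3)·(-4) = -7/3.
If the defender plays B, the attacker's expected payoff is (1/3)·0 + (1/3)·7 + (1/3)·(-7) = 0.
If the defender plays C, the attacker's expected payoff is (1/3)·2 + (1/3)·(-6) + (1/3)·1 = -1.
The defender minimizes the attacker's payoff; the smallest is -7/3, so the best response is A.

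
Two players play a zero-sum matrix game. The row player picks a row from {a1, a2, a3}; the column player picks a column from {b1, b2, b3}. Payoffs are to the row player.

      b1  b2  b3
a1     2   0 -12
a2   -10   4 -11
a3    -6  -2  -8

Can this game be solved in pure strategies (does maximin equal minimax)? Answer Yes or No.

Yes

Row minima: a1 → -12, a2 → -11, a3 → -8; maximin = -8.
Column maxima: b1 → 2, b2 → 4, b3 → -8; minimax = -8.
maximin = minimax = -8, so a saddle point exists.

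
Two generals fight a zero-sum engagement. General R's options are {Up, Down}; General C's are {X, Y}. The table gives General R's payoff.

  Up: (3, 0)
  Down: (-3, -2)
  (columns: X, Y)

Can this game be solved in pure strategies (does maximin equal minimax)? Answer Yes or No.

Row minima: Up → 0, Down → -3; maximin = 0.
Column maxima: X → 3, Y → 0; minimax = 0.
maximin = minimax = 0, so a saddle point exists.

Yes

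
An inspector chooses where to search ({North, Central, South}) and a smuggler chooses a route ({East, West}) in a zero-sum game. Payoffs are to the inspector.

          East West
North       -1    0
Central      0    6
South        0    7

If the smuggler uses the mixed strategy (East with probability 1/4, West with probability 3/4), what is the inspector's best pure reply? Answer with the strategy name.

South

Expected payoff of North: (1/4)·(-1) + (3/4)·0 = -1/4.
Expected payoff of Central: (1/4)·0 + (3/4)·6 = 9/2.
Expected payoff of South: (1/4)·0 + (3/4)·7 = 21/4.
The largest is 21/4, so the inspector's best response is South.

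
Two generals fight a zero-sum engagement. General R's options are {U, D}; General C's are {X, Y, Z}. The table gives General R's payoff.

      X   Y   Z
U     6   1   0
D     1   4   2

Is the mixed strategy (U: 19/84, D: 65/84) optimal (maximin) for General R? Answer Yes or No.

No

Against X this mix gives (19/84)·6 + (65/84)·1 = 179/84.
Against Y this mix gives (19/84)·1 + (65/84)·4 = 93/28.
Against Z this mix gives (19/84)·0 + (65/84)·2 = 65/42.
General C will play Z, holding General R to 65/42. Shifting weight toward the row that does better against Z would raise this floor (the equalizing mix achieves 12/7 against both Z and X), so the proposed strategy is not optimal.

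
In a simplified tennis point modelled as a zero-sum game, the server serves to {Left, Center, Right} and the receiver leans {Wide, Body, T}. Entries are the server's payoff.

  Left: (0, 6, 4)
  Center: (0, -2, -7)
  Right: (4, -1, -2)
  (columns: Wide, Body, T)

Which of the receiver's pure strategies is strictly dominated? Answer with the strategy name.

Body

T holds the server's payoff strictly below Body in every row: 4 < 6, -7 < -2, -2 < -1.
So Body is strictly dominated for the receiver.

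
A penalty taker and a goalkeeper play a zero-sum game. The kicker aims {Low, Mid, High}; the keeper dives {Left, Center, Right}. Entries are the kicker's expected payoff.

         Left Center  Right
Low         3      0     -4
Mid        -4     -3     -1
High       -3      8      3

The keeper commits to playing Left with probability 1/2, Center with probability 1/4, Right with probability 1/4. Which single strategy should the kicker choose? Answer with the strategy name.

Expected payoff of Low: (1/2)·3 + (1/4)·0 + (1/4)·(-4) = 1/2.
Expected payoff of Mid: (1/2)·(-4) + (1/4)·(-3) + (1/4)·(-1) = -3.
Expected payoff of High: (1/2)·(-3) + (1/4)·8 + (1/4)·3 = 5/4.
The largest is 5/4, so the kicker's best response is High.

High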